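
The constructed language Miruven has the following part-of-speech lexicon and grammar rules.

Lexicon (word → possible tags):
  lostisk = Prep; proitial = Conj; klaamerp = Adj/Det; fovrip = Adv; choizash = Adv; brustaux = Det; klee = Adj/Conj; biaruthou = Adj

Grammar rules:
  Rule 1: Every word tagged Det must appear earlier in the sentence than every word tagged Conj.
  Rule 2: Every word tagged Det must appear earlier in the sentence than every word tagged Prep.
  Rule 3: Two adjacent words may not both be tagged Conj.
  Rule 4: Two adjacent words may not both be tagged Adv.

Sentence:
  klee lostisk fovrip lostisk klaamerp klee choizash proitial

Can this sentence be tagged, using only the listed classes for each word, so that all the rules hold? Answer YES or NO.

Candidates per position — 1:klee {Adj,Conj}; 2:lostisk {Prep}; 3:fovrip {Adv}; 4:lostisk {Prep}; 5:klaamerp {Adj,Det}; 6:klee {Adj,Conj}; 7:choizash {Adv}; 8:proitial {Conj}.
One satisfying assignment: Conj Prep Adv Prep Adj Adj Adv Conj.
Verifying each rule — rule 1 ✓; rule 2 ✓; rule 3 ✓; rule 4 ✓.

YES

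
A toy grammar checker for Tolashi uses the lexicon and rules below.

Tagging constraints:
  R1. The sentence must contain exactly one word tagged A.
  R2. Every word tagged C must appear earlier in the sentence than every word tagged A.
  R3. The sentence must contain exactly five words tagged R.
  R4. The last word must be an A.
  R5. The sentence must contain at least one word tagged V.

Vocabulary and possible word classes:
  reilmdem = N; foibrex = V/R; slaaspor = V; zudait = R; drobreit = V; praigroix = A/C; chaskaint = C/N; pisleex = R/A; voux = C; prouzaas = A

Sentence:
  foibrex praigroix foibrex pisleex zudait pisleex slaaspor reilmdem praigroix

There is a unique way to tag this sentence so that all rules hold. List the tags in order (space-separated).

Candidates per position — 1:foibrex {V,R}; 2:praigroix {A,C}; 3:foibrex {V,R}; 4:pisleex {R,A}; 5:zudait {R}; 6:pisleex {R,A}; 7:slaaspor {V}; 8:reilmdem {N}; 9:praigroix {A,C}.
If word 1 were V, no tagging could satisfy rule 3; so word 1 is R.
If word 3 were V, no tagging could satisfy rule 3; so word 3 is R.
If word 4 were A, no tagging could satisfy rule 3; so word 4 is R.
If word 6 were A, no tagging could satisfy rule 3; so word 6 is R.
If word 9 were C, no tagging could satisfy rule 4; so word 9 is A.
If word 2 were A, no tagging could satisfy rule 1; so word 2 is C.
That leaves exactly one tagging: R C R R R R V N A.
Rule-by-rule: rule 1 ok; rule 2 ok; rule 3 ok; rule 4 ok; rule 5 ok.

R C R R R R V N A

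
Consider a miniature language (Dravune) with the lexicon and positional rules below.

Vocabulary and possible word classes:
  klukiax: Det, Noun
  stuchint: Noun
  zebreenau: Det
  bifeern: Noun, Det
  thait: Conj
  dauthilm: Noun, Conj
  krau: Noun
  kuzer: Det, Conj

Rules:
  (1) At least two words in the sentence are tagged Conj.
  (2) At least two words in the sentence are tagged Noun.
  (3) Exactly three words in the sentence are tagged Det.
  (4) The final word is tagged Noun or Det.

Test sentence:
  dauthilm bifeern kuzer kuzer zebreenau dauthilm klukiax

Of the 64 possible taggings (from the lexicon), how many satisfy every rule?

Candidates per position — 1:dauthilm {Noun,Conj}; 2:bifeern {Noun,Det}; 3:kuzer {Det,Conj}; 4:kuzer {Det,Conj}; 5:zebreenau {Det}; 6:dauthilm {Noun,Conj}; 7:klukiax {Det,Noun}.
There are 64 candidate sequences in total.
Checking each against the rules leaves 10 sequences.
Count = 10.

10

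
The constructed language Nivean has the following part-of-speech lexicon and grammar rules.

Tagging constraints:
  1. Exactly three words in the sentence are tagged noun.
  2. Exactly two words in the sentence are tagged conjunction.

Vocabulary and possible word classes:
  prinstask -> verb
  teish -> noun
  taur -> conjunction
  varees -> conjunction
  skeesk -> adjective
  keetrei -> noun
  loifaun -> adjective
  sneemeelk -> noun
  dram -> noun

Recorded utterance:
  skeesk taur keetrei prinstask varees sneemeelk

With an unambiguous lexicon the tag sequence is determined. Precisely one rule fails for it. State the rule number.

1

Fixed tagging: adjective conjunction noun verb conjunction noun.
Applying the rules: R1 fails, R2 ok.
Only rule 1 fails.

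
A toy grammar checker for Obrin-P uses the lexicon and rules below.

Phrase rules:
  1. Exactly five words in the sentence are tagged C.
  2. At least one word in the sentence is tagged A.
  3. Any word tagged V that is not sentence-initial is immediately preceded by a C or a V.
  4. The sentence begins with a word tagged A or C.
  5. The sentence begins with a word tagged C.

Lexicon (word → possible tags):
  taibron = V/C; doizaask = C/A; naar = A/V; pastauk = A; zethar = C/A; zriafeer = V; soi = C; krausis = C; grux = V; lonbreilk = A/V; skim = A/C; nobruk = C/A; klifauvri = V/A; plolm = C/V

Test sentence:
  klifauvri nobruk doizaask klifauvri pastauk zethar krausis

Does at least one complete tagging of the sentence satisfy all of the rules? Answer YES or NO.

Candidates per position — 1:klifauvri {V,A}; 2:nobruk {C,A}; 3:doizaask {C,A}; 4:klifauvri {V,A}; 5:pastauk {A}; 6:zethar {C,A}; 7:krausis {C}.
Rule 1 cannot be satisfied by any choice of tags from the lexicon.
So there is no consistent tagging.

NO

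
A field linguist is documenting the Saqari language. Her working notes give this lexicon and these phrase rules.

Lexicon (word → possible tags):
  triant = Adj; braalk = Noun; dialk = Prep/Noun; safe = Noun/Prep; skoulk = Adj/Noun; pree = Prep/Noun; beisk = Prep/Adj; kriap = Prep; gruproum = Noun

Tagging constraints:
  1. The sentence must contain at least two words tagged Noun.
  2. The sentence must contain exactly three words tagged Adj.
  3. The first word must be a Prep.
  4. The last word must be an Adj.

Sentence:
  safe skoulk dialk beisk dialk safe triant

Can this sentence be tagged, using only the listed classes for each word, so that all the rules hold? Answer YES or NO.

YES

Candidates per position — 1:safe {Noun,Prep}; 2:skoulk {Adj,Noun}; 3:dialk {Prep,Noun}; 4:beisk {Prep,Adj}; 5:dialk {Prep,Noun}; 6:safe {Noun,Prep}; 7:triant {Adj}.
One satisfying assignment: Prep Adj Noun Adj Prep Noun Adj.
Verifying each rule — rule 1 ok; rule 2 ok; rule 3 ok; rule 4 ok.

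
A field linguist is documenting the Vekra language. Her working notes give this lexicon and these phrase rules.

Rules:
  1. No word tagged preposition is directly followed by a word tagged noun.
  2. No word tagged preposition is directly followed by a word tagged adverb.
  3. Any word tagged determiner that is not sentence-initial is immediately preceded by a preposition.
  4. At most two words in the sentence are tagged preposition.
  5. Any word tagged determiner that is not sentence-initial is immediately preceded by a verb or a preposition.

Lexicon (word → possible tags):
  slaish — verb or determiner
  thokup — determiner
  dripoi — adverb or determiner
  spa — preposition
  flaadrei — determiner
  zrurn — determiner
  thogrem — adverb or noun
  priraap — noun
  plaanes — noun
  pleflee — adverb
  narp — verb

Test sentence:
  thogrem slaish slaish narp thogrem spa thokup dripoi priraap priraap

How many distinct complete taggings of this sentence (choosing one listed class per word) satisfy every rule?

4

Candidates per position — 1:thogrem {adverb,noun}; 2:slaish {verb,determiner}; 3:slaish {verb,determiner}; 4:narp {verb}; 5:thogrem {adverb,noun}; 6:spa {preposition}; 7:thokup {determiner}; 8:dripoi {adverb,determiner}; 9:priraap {noun}; 10:priraap {noun}.
There are 32 candidate sequences in total.
The sequences that satisfy every rule: adverb verb verb verb adverb preposition determiner adverb noun noun; adverb verb verb verb noun preposition determiner adverb noun noun; noun verb verb verb adverb preposition determiner adverb noun noun; noun verb verb verb noun preposition determiner adverb noun noun.
Count = 4.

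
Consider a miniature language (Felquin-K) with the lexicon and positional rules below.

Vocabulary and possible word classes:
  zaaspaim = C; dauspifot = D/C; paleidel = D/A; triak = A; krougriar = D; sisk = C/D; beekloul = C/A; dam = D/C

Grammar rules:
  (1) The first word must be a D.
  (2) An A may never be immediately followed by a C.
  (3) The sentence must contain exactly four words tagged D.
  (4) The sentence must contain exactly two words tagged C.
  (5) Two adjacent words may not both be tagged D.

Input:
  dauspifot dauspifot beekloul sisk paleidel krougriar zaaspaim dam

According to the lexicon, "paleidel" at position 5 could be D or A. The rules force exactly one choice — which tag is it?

A

Candidates per position — 1:dauspifot {D,C}; 2:dauspifot {D,C}; 3:beekloul {C,A}; 4:sisk {C,D}; 5:paleidel {D,A}; 6:krougriar {D}; 7:zaaspaim {C}; 8:dam {D,C}.
Position 1: tagging it C would leave rule 1 unsatisfiable, so it must be D.
Position 2: tagging it D would leave rule 5 unsatisfiable, so it must be C.
Position 3: tagging it C would leave rule 4 unsatisfiable, so it must be A.
Position 4: tagging it C would leave rule 2 unsatisfiable, so it must be D.
Position 5: tagging it D would leave rule 5 unsatisfiable, so it must be A.
Position 8: tagging it C would leave rule 3 unsatisfiable, so it must be D.
The only consistent sequence is: D C A D A D C D.
Checking: rule 1 ✓; rule 2 ✓; rule 3 ✓; rule 4 ✓; rule 5 ✓.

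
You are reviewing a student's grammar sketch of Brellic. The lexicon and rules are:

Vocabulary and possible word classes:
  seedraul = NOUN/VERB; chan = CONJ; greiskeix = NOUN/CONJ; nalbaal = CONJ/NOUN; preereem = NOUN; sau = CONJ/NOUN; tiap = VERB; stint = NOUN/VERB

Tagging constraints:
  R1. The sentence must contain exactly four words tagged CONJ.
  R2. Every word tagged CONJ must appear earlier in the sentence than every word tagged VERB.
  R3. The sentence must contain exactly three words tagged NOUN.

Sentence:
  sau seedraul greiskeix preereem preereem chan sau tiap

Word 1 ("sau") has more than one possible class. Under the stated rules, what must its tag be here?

CONJ

Candidates per position — 1:sau {CONJ,NOUN}; 2:seedraul {NOUN,VERB}; 3:greiskeix {NOUN,CONJ}; 4:preereem {NOUN}; 5:preereem {NOUN}; 6:chan {CONJ}; 7:sau {CONJ,NOUN}; 8:tiap {VERB}.
Position 1: tagging it NOUN would leave rule 1 unsatisfiable, so it must be CONJ.
Position 2: tagging it VERB would leave rule 2 unsatisfiable, so it must be NOUN.
Position 3: tagging it NOUN would leave rule 1 unsatisfiable, so it must be CONJ.
Position 7: tagging it NOUN would leave rule 1 unsatisfiable, so it must be CONJ.
The only consistent sequence is: CONJ NOUN CONJ NOUN NOUN CONJ CONJ VERB.
Checking: rule 1 satisfied; rule 2 satisfied; rule 3 satisfied.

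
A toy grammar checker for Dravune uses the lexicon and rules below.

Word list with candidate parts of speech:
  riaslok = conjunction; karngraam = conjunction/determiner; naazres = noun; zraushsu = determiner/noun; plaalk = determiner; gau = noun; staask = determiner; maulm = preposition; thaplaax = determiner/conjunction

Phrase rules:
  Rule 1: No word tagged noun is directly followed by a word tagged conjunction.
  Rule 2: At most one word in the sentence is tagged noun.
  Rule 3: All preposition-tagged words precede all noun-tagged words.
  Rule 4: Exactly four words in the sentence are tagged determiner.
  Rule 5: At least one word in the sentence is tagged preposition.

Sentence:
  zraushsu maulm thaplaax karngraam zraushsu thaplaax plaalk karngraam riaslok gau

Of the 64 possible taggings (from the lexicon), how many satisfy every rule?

Candidates per position — 1:zraushsu {determiner,noun}; 2:maulm {preposition}; 3:thaplaax {determiner,conjunction}; 4:karngraam {conjunction,determiner}; 5:zraushsu {determiner,noun}; 6:thaplaax {determiner,conjunction}; 7:plaalk {determiner}; 8:karngraam {conjunction,determiner}; 9:riaslok {conjunction}; 10:gau {noun}.
There are 64 candidate sequences in total.
The sequences that satisfy every rule: determiner preposition determiner conjunction determiner conjunction determiner conjunction conjunction noun; determiner preposition conjunction conjunction determiner determiner determiner conjunction conjunction noun; determiner preposition conjunction conjunction determiner conjunction determiner determiner conjunction noun; determiner preposition conjunction determiner determiner conjunction determiner conjunction conjunction noun.
Count = 4.

4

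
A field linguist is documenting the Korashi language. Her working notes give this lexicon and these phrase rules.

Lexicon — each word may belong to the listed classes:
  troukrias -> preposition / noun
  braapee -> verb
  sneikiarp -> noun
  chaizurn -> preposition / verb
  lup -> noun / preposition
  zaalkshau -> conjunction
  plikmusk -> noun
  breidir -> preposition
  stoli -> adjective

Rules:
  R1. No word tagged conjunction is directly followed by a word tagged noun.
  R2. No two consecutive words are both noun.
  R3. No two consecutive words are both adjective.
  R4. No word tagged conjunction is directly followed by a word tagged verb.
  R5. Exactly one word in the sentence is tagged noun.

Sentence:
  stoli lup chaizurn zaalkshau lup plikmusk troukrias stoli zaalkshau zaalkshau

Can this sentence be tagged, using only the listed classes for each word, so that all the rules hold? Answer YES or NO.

Candidates per position — 1:stoli {adjective}; 2:lup {noun,preposition}; 3:chaizurn {preposition,verb}; 4:zaalkshau {conjunction}; 5:lup {noun,preposition}; 6:plikmusk {noun}; 7:troukrias {preposition,noun}; 8:stoli {adjective}; 9:zaalkshau {conjunction}; 10:zaalkshau {conjunction}.
One satisfying assignment: adjective preposition preposition conjunction preposition noun preposition adjective conjunction conjunction.
Rule-by-rule: rule 1 ✓; rule 2 ✓; rule 3 ✓; rule 4 ✓; rule 5 ✓.

YES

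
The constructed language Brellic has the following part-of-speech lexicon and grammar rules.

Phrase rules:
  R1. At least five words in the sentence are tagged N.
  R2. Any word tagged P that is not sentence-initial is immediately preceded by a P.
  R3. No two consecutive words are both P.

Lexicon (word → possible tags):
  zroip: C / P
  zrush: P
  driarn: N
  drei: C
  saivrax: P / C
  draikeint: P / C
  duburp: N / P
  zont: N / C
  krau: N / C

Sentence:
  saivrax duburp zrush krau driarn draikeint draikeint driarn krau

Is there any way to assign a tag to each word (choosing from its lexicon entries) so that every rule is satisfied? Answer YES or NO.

Candidates per position — 1:saivrax {P,C}; 2:duburp {N,P}; 3:zrush {P}; 4:krau {N,C}; 5:driarn {N}; 6:draikeint {P,C}; 7:draikeint {P,C}; 8:driarn {N}; 9:krau {N,C}.
Every candidate sequence violates at least one rule; no consistent tagging exists.

NO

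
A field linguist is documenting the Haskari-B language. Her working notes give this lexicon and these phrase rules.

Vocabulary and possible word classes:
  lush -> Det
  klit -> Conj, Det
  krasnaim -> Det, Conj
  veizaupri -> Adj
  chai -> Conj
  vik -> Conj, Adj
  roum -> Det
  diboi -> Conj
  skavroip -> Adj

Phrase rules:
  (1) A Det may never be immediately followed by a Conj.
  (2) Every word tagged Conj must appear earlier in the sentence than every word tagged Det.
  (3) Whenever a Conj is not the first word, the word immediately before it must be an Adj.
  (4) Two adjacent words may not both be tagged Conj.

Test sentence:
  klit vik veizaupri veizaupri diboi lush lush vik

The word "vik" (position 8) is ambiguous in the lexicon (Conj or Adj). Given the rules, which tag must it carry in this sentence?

Candidates per position — 1:klit {Conj,Det}; 2:vik {Conj,Adj}; 3:veizaupri {Adj}; 4:veizaupri {Adj}; 5:diboi {Conj}; 6:lush {Det}; 7:lush {Det}; 8:vik {Conj,Adj}.
Position 1: Det is ruled out by rule 2; that leaves Conj.
Position 2: Conj is ruled out by rule 3; that leaves Adj.
Position 8: Conj is ruled out by rule 1; that leaves Adj.
The unique satisfying tagging is: Conj Adj Adj Adj Conj Det Det Adj.
Verifying each rule — rule 1 holds; rule 2 holds; rule 3 holds; rule 4 holds.

Adj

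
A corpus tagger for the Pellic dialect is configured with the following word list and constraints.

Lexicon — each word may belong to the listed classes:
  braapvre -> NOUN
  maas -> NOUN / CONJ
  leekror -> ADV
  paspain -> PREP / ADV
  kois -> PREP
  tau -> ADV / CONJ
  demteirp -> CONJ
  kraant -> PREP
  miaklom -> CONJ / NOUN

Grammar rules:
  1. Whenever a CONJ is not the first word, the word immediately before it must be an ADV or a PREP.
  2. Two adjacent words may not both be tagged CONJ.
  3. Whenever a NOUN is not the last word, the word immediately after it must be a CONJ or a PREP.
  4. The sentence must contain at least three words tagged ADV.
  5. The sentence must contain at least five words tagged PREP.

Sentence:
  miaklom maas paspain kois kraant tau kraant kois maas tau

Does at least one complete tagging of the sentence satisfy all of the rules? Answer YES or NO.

NO

Candidates per position — 1:miaklom {CONJ,NOUN}; 2:maas {NOUN,CONJ}; 3:paspain {PREP,ADV}; 4:kois {PREP}; 5:kraant {PREP}; 6:tau {ADV,CONJ}; 7:kraant {PREP}; 8:kois {PREP}; 9:maas {NOUN,CONJ}; 10:tau {ADV,CONJ}.
Every candidate sequence violates at least one rule; no consistent tagging exists.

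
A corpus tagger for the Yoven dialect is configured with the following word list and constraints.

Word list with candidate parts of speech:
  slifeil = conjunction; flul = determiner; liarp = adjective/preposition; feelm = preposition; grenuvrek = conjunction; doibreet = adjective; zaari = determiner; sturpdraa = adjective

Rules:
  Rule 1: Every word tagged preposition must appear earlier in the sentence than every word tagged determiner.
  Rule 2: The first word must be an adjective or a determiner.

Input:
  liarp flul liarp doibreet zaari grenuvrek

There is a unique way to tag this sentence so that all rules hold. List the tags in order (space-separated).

Candidates per position — 1:liarp {adjective,preposition}; 2:flul {determiner}; 3:liarp {adjective,preposition}; 4:doibreet {adjective}; 5:zaari {determiner}; 6:grenuvrek {conjunction}.
At position 1, choosing preposition makes rule 2 impossible to satisfy; hence adjective.
At position 3, choosing preposition makes rule 1 impossible to satisfy; hence adjective.
So the tagging must be: adjective determiner adjective adjective determiner conjunction.
Verifying each rule — rule 1 ok; rule 2 ok.

adjective determiner adjective adjective determiner conjunction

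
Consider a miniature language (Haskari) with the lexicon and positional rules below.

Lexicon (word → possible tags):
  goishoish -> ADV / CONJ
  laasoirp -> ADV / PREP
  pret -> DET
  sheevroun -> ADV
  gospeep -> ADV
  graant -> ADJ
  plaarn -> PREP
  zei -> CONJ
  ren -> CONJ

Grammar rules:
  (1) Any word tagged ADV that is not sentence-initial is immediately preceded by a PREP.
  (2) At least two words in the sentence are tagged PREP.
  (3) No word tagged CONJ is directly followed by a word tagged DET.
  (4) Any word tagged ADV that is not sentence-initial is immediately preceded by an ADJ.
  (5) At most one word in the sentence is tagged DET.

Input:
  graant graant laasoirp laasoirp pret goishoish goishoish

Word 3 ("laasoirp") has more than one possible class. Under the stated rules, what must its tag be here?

PREP

Candidates per position — 1:graant {ADJ}; 2:graant {ADJ}; 3:laasoirp {ADV,PREP}; 4:laasoirp {ADV,PREP}; 5:pret {DET}; 6:goishoish {ADV,CONJ}; 7:goishoish {ADV,CONJ}.
At position 3, choosing ADV makes rule 1 impossible to satisfy; hence PREP.
At position 4, choosing ADV makes rule 2 impossible to satisfy; hence PREP.
At position 6, choosing ADV makes rule 1 impossible to satisfy; hence CONJ.
At position 7, choosing ADV makes rule 1 impossible to satisfy; hence CONJ.
That leaves exactly one tagging: ADJ ADJ PREP PREP DET CONJ CONJ.
Checking: rule 1 holds; rule 2 holds; rule 3 holds; rule 4 holds; rule 5 holds.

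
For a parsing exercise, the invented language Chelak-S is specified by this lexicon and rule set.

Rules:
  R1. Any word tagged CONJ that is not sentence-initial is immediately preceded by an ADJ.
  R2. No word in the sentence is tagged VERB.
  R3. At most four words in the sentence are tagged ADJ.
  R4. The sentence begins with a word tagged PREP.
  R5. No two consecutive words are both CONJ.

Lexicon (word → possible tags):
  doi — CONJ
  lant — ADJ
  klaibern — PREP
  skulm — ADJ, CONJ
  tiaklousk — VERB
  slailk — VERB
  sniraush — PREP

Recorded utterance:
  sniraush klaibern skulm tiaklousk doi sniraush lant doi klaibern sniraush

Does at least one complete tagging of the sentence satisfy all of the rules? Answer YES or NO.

Candidates per position — 1:sniraush {PREP}; 2:klaibern {PREP}; 3:skulm {ADJ,CONJ}; 4:tiaklousk {VERB}; 5:doi {CONJ}; 6:sniraush {PREP}; 7:lant {ADJ}; 8:doi {CONJ}; 9:klaibern {PREP}; 10:sniraush {PREP}.
Rule 1 cannot be satisfied by any choice of tags from the lexicon.
So there is no consistent tagging.

NO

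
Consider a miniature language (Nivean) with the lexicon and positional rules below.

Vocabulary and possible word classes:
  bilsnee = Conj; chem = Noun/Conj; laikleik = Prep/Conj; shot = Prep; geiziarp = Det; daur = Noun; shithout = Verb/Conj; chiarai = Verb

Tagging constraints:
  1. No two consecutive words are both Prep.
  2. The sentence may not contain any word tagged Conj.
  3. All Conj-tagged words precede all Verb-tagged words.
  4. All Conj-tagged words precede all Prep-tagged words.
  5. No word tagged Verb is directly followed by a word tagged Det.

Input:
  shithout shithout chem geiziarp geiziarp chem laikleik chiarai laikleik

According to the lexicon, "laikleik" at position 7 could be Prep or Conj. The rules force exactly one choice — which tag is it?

Candidates per position — 1:shithout {Verb,Conj}; 2:shithout {Verb,Conj}; 3:chem {Noun,Conj}; 4:geiziarp {Det}; 5:geiziarp {Det}; 6:chem {Noun,Conj}; 7:laikleik {Prep,Conj}; 8:chiarai {Verb}; 9:laikleik {Prep,Conj}.
Position 1: tagging it Conj would leave rule 2 unsatisfiable, so it must be Verb.
Position 2: tagging it Conj would leave rule 2 unsatisfiable, so it must be Verb.
Position 3: tagging it Conj would leave rule 2 unsatisfiable, so it must be Noun.
Position 6: tagging it Conj would leave rule 2 unsatisfiable, so it must be Noun.
Position 7: tagging it Conj would leave rule 2 unsatisfiable, so it must be Prep.
Position 9: tagging it Conj would leave rule 2 unsatisfiable, so it must be Prep.
So the tagging must be: Verb Verb Noun Det Det Noun Prep Verb Prep.
Checking: rule 1 ok; rule 2 ok; rule 3 ok; rule 4 ok; rule 5 ok.

Prep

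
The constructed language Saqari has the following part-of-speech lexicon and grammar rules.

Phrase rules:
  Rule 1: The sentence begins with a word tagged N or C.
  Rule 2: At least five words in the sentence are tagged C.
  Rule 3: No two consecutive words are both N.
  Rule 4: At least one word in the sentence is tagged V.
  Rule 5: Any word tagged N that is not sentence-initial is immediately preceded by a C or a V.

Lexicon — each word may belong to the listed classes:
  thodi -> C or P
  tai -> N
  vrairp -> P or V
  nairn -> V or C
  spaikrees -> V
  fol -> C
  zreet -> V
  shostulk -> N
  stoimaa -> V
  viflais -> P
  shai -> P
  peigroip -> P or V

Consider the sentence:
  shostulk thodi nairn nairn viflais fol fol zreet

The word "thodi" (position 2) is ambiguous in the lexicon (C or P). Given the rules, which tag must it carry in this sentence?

C

Candidates per position — 1:shostulk {N}; 2:thodi {C,P}; 3:nairn {V,C}; 4:nairn {V,C}; 5:viflais {P}; 6:fol {C}; 7:fol {C}; 8:zreet {V}.
Position 2: tagging it P would leave rule 2 unsatisfiable, so it must be C.
Position 3: tagging it V would leave rule 2 unsatisfiable, so it must be C.
Position 4: tagging it V would leave rule 2 unsatisfiable, so it must be C.
That leaves exactly one tagging: N C C C P C C V.
Checking: rule 1 satisfied; rule 2 satisfied; rule 3 satisfied; rule 4 satisfied; rule 5 satisfied.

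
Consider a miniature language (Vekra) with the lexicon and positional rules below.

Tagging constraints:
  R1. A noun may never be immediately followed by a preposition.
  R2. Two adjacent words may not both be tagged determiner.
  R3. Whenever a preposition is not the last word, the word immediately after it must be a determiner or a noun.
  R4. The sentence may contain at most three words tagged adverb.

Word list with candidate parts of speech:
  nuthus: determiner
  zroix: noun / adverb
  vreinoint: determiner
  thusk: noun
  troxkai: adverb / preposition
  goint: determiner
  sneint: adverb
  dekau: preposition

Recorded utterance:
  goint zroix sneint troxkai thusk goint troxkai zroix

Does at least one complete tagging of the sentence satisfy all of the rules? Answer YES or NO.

YES

Candidates per position — 1:goint {determiner}; 2:zroix {noun,adverb}; 3:sneint {adverb}; 4:troxkai {adverb,preposition}; 5:thusk {noun}; 6:goint {determiner}; 7:troxkai {adverb,preposition}; 8:zroix {noun,adverb}.
One satisfying assignment: determiner noun adverb preposition noun determiner adverb noun.
Verifying each rule — rule 1 holds; rule 2 holds; rule 3 holds; rule 4 holds.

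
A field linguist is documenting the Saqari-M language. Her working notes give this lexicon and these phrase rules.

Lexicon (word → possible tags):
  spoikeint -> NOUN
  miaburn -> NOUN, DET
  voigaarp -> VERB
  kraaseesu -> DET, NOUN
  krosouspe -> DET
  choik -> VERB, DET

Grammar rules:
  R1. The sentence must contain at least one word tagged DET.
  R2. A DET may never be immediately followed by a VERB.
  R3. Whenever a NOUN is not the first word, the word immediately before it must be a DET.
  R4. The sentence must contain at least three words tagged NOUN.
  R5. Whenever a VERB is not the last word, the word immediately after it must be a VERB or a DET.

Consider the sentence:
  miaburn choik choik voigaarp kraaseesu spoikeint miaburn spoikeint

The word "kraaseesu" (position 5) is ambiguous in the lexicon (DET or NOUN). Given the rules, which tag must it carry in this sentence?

DET

Candidates per position — 1:miaburn {NOUN,DET}; 2:choik {VERB,DET}; 3:choik {VERB,DET}; 4:voigaarp {VERB}; 5:kraaseesu {DET,NOUN}; 6:spoikeint {NOUN}; 7:miaburn {NOUN,DET}; 8:spoikeint {NOUN}.
If word 1 were DET, no tagging could satisfy rule 2; so word 1 is NOUN.
If word 2 were DET, no tagging could satisfy rule 2; so word 2 is VERB.
If word 3 were DET, no tagging could satisfy rule 2; so word 3 is VERB.
If word 5 were NOUN, no tagging could satisfy rule 3; so word 5 is DET.
If word 7 were NOUN, no tagging could satisfy rule 3; so word 7 is DET.
So the tagging must be: NOUN VERB VERB VERB DET NOUN DET NOUN.
Rule-by-rule: rule 1 ok; rule 2 ok; rule 3 ok; rule 4 ok; rule 5 ok.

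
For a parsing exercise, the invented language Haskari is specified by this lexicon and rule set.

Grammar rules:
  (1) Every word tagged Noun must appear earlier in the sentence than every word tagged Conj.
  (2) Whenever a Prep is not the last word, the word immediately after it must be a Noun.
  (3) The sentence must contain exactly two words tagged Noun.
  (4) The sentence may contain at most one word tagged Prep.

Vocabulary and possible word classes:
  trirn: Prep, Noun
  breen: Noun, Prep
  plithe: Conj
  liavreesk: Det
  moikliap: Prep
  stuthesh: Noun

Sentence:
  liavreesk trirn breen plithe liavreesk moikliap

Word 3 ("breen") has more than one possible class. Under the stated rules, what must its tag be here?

Candidates per position — 1:liavreesk {Det}; 2:trirn {Prep,Noun}; 3:breen {Noun,Prep}; 4:plithe {Conj}; 5:liavreesk {Det}; 6:moikliap {Prep}.
Position 2: tagging it Prep would leave rule 3 unsatisfiable, so it must be Noun.
Position 3: tagging it Prep would leave rule 2 unsatisfiable, so it must be Noun.
That leaves exactly one tagging: Det Noun Noun Conj Det Prep.
Rule-by-rule: rule 1 ok; rule 2 ok; rule 3 ok; rule 4 ok.

Noun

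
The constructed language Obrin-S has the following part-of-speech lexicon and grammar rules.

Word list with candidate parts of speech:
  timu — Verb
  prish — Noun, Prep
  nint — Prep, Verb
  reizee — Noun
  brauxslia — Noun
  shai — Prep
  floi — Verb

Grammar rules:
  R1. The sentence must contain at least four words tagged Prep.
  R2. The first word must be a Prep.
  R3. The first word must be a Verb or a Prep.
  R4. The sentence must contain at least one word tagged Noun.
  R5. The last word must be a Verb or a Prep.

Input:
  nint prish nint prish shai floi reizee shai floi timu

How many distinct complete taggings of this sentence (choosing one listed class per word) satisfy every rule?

7

Candidates per position — 1:nint {Prep,Verb}; 2:prish {Noun,Prep}; 3:nint {Prep,Verb}; 4:prish {Noun,Prep}; 5:shai {Prep}; 6:floi {Verb}; 7:reizee {Noun}; 8:shai {Prep}; 9:floi {Verb}; 10:timu {Verb}.
There are 16 candidate sequences in total.
Checking each against the rules leaves 7 sequences.
Count = 7.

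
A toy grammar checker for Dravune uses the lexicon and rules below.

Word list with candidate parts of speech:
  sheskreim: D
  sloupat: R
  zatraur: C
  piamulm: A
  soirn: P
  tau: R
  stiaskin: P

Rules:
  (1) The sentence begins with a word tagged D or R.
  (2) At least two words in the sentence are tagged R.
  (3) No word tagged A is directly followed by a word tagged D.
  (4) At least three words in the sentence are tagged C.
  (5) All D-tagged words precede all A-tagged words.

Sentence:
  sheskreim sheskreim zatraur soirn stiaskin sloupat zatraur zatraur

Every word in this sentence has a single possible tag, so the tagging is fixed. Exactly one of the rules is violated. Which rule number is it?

Fixed tagging: D D C P P R C C.
Rule check: R1 pass, R2 fail, R3 pass, R4 pass, R5 pass.
Only rule 2 fails.

2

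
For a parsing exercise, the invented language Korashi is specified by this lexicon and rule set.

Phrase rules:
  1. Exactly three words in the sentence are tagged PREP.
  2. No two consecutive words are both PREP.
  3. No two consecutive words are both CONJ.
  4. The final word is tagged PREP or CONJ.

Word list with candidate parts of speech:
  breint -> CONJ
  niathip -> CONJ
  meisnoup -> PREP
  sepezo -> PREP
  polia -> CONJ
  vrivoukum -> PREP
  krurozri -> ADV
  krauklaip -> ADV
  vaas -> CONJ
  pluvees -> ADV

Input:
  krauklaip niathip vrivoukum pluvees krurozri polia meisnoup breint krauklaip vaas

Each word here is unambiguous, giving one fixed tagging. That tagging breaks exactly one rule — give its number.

1

Fixed tagging: ADV CONJ PREP ADV ADV CONJ PREP CONJ ADV CONJ.
Applying the rules: R1 fails, R2 ok, R3 ok, R4 ok.
Only rule 1 fails.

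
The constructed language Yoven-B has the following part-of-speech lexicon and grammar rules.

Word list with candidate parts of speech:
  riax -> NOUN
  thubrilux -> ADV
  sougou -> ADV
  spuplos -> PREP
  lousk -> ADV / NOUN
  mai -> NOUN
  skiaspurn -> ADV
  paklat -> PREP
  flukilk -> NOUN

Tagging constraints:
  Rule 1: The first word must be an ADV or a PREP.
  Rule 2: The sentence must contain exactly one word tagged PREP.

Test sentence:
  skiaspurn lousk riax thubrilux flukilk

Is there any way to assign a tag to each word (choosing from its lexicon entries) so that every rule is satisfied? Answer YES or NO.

NO

Candidates per position — 1:skiaspurn {ADV}; 2:lousk {ADV,NOUN}; 3:riax {NOUN}; 4:thubrilux {ADV}; 5:flukilk {NOUN}.
Rule 2 cannot be satisfied by any choice of tags from the lexicon.
So there is no consistent tagging.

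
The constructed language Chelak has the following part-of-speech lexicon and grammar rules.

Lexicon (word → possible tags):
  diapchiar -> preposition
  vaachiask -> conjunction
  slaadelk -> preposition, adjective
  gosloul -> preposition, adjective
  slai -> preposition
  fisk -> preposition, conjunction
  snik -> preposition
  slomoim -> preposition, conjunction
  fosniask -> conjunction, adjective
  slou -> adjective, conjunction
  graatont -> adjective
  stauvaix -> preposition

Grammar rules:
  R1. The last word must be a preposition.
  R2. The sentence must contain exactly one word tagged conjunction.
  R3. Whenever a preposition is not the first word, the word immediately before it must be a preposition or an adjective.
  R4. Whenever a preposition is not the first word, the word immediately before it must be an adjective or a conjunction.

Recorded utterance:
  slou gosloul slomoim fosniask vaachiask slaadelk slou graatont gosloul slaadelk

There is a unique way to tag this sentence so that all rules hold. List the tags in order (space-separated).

adjective adjective preposition adjective conjunction adjective adjective adjective adjective preposition

Candidates per position — 1:slou {adjective,conjunction}; 2:gosloul {preposition,adjective}; 3:slomoim {preposition,conjunction}; 4:fosniask {conjunction,adjective}; 5:vaachiask {conjunction}; 6:slaadelk {preposition,adjective}; 7:slou {adjective,conjunction}; 8:graatont {adjective}; 9:gosloul {preposition,adjective}; 10:slaadelk {preposition,adjective}.
Position 1: tagging it conjunction would leave rule 2 unsatisfiable, so it must be adjective.
Position 3: tagging it conjunction would leave rule 2 unsatisfiable, so it must be preposition.
Position 4: tagging it conjunction would leave rule 2 unsatisfiable, so it must be adjective.
Position 6: tagging it preposition would leave rule 3 unsatisfiable, so it must be adjective.
Position 7: tagging it conjunction would leave rule 2 unsatisfiable, so it must be adjective.
Position 10: tagging it adjective would leave rule 1 unsatisfiable, so it must be preposition.
Position 2: tagging it preposition would leave rule 4 unsatisfiable, so it must be adjective.
Position 9: tagging it preposition would leave rule 4 unsatisfiable, so it must be adjective.
The only consistent sequence is: adjective adjective preposition adjective conjunction adjective adjective adjective adjective preposition.
Verifying each rule — rule 1 ok; rule 2 ok; rule 3 ok; rule 4 ok.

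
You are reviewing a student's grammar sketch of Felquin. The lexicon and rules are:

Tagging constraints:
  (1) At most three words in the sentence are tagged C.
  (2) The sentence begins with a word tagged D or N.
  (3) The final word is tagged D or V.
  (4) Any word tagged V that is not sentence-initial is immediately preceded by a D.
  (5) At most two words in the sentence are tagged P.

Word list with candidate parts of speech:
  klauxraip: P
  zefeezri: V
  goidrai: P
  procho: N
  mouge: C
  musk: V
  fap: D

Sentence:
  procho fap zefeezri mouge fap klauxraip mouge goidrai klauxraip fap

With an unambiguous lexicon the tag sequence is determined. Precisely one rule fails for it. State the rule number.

Fixed tagging: N D V C D P C P P D.
Rule check: R1 pass, R2 pass, R3 pass, R4 pass, R5 fail.
Only rule 5 fails.

5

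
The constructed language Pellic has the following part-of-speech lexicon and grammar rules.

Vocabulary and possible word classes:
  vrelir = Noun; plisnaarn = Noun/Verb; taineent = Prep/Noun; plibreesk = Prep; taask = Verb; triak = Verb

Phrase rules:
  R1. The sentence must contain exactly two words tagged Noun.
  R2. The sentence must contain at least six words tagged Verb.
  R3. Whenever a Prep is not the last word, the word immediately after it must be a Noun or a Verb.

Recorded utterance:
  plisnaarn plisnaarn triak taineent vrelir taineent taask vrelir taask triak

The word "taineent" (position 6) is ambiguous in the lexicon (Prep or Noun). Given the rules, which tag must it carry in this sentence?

Prep

Candidates per position — 1:plisnaarn {Noun,Verb}; 2:plisnaarn {Noun,Verb}; 3:triak {Verb}; 4:taineent {Prep,Noun}; 5:vrelir {Noun}; 6:taineent {Prep,Noun}; 7:taask {Verb}; 8:vrelir {Noun}; 9:taask {Verb}; 10:triak {Verb}.
Word 1 cannot be Noun — rule 1 would then fail for every completion. It is Verb.
Word 2 cannot be Noun — rule 1 would then fail for every completion. It is Verb.
Word 4 cannot be Noun — rule 1 would then fail for every completion. It is Prep.
Word 6 cannot be Noun — rule 1 would then fail for every completion. It is Prep.
The unique satisfying tagging is: Verb Verb Verb Prep Noun Prep Verb Noun Verb Verb.
Verifying each rule — rule 1 ok; rule 2 ok; rule 3 ok.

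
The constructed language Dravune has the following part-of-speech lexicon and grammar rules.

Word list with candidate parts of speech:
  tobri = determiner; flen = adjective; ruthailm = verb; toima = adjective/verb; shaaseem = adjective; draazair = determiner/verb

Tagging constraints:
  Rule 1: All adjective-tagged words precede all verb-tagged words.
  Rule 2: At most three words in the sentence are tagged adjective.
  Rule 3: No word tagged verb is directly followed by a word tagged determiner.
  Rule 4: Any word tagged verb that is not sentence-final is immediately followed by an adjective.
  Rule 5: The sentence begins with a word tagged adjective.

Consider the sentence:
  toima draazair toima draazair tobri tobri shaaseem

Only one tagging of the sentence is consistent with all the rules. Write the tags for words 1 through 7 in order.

adjective determiner adjective determiner determiner determiner adjective

Candidates per position — 1:toima {adjective,verb}; 2:draazair {determiner,verb}; 3:toima {adjective,verb}; 4:draazair {determiner,verb}; 5:tobri {determiner}; 6:tobri {determiner}; 7:shaaseem {adjective}.
Word 1 cannot be verb — rule 1 would then fail for every completion. It is adjective.
Word 2 cannot be verb — rule 1 would then fail for every completion. It is determiner.
Word 3 cannot be verb — rule 1 would then fail for every completion. It is adjective.
Word 4 cannot be verb — rule 1 would then fail for every completion. It is determiner.
The only consistent sequence is: adjective determiner adjective determiner determiner determiner adjective.
Verifying each rule — rule 1 holds; rule 2 holds; rule 3 holds; rule 4 holds; rule 5 holds.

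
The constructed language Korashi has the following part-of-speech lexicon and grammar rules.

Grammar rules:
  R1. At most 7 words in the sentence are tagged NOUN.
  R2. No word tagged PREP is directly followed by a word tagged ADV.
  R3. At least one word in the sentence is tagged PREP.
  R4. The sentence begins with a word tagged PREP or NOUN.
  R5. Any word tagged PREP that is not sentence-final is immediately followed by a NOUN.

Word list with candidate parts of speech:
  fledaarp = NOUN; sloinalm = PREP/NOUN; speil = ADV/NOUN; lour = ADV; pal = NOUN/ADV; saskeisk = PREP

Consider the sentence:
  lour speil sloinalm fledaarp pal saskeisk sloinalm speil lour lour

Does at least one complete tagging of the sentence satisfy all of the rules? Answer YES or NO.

Candidates per position — 1:lour {ADV}; 2:speil {ADV,NOUN}; 3:sloinalm {PREP,NOUN}; 4:fledaarp {NOUN}; 5:pal {NOUN,ADV}; 6:saskeisk {PREP}; 7:sloinalm {PREP,NOUN}; 8:speil {ADV,NOUN}; 9:lour {ADV}; 10:lour {ADV}.
Rule 4 cannot be satisfied by any choice of tags from the lexicon.
So there is no consistent tagging.

NO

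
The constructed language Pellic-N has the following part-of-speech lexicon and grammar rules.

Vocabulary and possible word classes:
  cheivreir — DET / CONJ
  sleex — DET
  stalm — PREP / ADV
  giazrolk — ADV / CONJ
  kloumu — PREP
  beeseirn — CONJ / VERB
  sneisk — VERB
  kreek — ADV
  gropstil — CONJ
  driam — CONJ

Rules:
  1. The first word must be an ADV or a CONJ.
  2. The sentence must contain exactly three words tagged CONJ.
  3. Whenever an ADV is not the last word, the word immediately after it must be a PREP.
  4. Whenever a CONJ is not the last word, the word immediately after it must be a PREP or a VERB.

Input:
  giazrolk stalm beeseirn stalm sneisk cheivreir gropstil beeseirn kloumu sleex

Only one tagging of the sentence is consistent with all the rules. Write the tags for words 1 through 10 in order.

Candidates per position — 1:giazrolk {ADV,CONJ}; 2:stalm {PREP,ADV}; 3:beeseirn {CONJ,VERB}; 4:stalm {PREP,ADV}; 5:sneisk {VERB}; 6:cheivreir {DET,CONJ}; 7:gropstil {CONJ}; 8:beeseirn {CONJ,VERB}; 9:kloumu {PREP}; 10:sleex {DET}.
Word 2 cannot be ADV — rule 3 would then fail for every completion. It is PREP.
Word 4 cannot be ADV — rule 3 would then fail for every completion. It is PREP.
Word 6 cannot be CONJ — rule 4 would then fail for every completion. It is DET.
Word 8 cannot be CONJ — rule 4 would then fail for every completion. It is VERB.
Word 1 cannot be ADV — rule 2 would then fail for every completion. It is CONJ.
Word 3 cannot be VERB — rule 2 would then fail for every completion. It is CONJ.
The unique satisfying tagging is: CONJ PREP CONJ PREP VERB DET CONJ VERB PREP DET.
Verifying each rule — rule 1 satisfied; rule 2 satisfied; rule 3 satisfied; rule 4 satisfied.

CONJ PREP CONJ PREP VERB DET CONJ VERB PREP DET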